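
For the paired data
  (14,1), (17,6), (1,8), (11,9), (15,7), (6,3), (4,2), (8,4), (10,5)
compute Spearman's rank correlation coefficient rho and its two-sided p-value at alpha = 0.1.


Step 1: Rank x and y separately (midranks; no ties here).
rank(x): 14->7, 17->9, 1->1, 11->6, 15->8, 6->3, 4->2, 8->4, 10->5
rank(y): 1->1, 6->6, 8->8, 9->9, 7->7, 3->3, 2->2, 4->4, 5->5
Step 2: d_i = R_x(i) - R_y(i); compute d_i^2.
  (7-1)^2=36, (9-6)^2=9, (1-8)^2=49, (6-9)^2=9, (8-7)^2=1, (3-3)^2=0, (2-2)^2=0, (4-4)^2=0, (5-5)^2=0
sum(d^2) = 104.
Step 3: rho = 1 - 6*104 / (9*(9^2 - 1)) = 1 - 624/720 = 0.133333.
Step 4: Under H0, t = rho * sqrt((n-2)/(1-rho^2)) = 0.3559 ~ t(7).
Step 5: Two-sided p-value from the t-distribution with 7 df = 0.732368.
Step 6: alpha = 0.1. fail to reject H0.

rho = 0.1333, p = 0.732368, fail to reject H0 at alpha = 0.1.


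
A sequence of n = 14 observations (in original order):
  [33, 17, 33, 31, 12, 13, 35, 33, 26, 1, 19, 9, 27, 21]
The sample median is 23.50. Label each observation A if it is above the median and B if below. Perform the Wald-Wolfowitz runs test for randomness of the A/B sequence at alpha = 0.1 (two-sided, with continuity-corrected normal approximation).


Step 1: Compute median = 23.50; label A = above, B = below.
Labels in order: ABAABBAAABBBAB  (n_A = 7, n_B = 7)
Step 2: Count runs R = 8.
Step 3: Under H0 (random ordering), E[R] = 2*n_A*n_B/(n_A+n_B) + 1 = 2*7*7/14 + 1 = 8.0000.
        Var[R] = 2*n_A*n_B*(2*n_A*n_B - n_A - n_B) / ((n_A+n_B)^2 * (n_A+n_B-1)) = 8232/2548 = 3.2308.
        SD[R] = 1.7974.
Step 4: R = E[R], so z = 0 with no continuity correction.
Step 5: Two-sided p-value via normal approximation = 2*(1 - Phi(|z|)) = 1.000000.
Step 6: alpha = 0.1. fail to reject H0.

R = 8, z = 0.0000, p = 1.000000, fail to reject H0.


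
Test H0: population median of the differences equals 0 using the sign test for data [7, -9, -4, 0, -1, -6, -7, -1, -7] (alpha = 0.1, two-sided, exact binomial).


Step 1: Discard zero differences. Original n = 9; n_eff = number of nonzero differences = 8.
Nonzero differences (with sign): +7, -9, -4, -1, -6, -7, -1, -7
Step 2: Count signs: positive = 1, negative = 7.
Step 3: Under H0: P(positive) = 0.5, so the number of positives S ~ Bin(8, 0.5).
Step 4: Two-sided exact p-value = sum of Bin(8,0.5) probabilities at or below the observed probability = 0.070312.
Step 5: alpha = 0.1. reject H0.

n_eff = 8, pos = 1, neg = 7, p = 0.070312, reject H0.


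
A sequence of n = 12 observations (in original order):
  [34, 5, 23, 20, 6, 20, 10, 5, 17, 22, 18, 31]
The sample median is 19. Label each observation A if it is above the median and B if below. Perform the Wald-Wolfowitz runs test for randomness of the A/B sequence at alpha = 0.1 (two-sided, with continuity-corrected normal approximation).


Step 1: Compute median = 19; label A = above, B = below.
Labels in order: ABAABABBBABA  (n_A = 6, n_B = 6)
Step 2: Count runs R = 9.
Step 3: Under H0 (random ordering), E[R] = 2*n_A*n_B/(n_A+n_B) + 1 = 2*6*6/12 + 1 = 7.0000.
        Var[R] = 2*n_A*n_B*(2*n_A*n_B - n_A - n_B) / ((n_A+n_B)^2 * (n_A+n_B-1)) = 4320/1584 = 2.7273.
        SD[R] = 1.6514.
Step 4: Continuity-corrected z = (R - 0.5 - E[R]) / SD[R] = (9 - 0.5 - 7.0000) / 1.6514 = 0.9083.
Step 5: Two-sided p-value via normal approximation = 2*(1 - Phi(|z|)) = 0.363722.
Step 6: alpha = 0.1. fail to reject H0.

R = 9, z = 0.9083, p = 0.363722, fail to reject H0.


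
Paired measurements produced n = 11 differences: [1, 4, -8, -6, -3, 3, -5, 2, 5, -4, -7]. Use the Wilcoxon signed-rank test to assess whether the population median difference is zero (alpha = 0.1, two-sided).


Step 1: Drop any zero differences (none here) and take |d_i|.
|d| = [1, 4, 8, 6, 3, 3, 5, 2, 5, 4, 7]
Step 2: Midrank |d_i| (ties get averaged ranks).
ranks: |1|->1, |4|->5.5, |8|->11, |6|->9, |3|->3.5, |3|->3.5, |5|->7.5, |2|->2, |5|->7.5, |4|->5.5, |7|->10
Step 3: Attach original signs; sum ranks with positive sign and with negative sign.
W+ = 1 + 5.5 + 3.5 + 2 + 7.5 = 19.5
W- = 11 + 9 + 3.5 + 7.5 + 5.5 + 10 = 46.5
(Check: W+ + W- = 66 should equal n(n+1)/2 = 66.)
Step 4: Test statistic W = min(W+, W-) = 19.5.
Step 5: Ties in |d|, so use the tie-corrected normal approximation.
        E[W] = n(n+1)/4 = 11*12/4 = 33.
        Tie groups: |d|=3 (t=2), |d|=4 (t=2), |d|=5 (t=2); sum(t^3 - t) = 18.
        Var[W] = n(n+1)(2n+1)/24 - sum(t^3-t)/48 = 3036/24 - 18/48 = 126.125.
        z = (W - E[W]) / sqrt(Var[W]) = (19.5 - 33) / 11.2305 = -1.2021.
        Two-sided p = 2*Phi(z) = 0.229333.
Step 6: alpha = 0.1. fail to reject H0.

W+ = 19.5, W- = 46.5, W = min = 19.5, p = 0.229333, fail to reject H0.


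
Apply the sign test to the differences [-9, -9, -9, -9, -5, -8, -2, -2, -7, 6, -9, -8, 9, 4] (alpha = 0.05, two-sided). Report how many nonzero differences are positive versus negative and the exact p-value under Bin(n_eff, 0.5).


Step 1: Discard zero differences. Original n = 14; n_eff = number of nonzero differences = 14.
Nonzero differences (with sign): -9, -9, -9, -9, -5, -8, -2, -2, -7, +6, -9, -8, +9, +4
Step 2: Count signs: positive = 3, negative = 11.
Step 3: Under H0: P(positive) = 0.5, so the number of positives S ~ Bin(14, 0.5).
Step 4: Two-sided exact p-value = sum of Bin(14,0.5) probabilities at or below the observed probability = 0.057373.
Step 5: alpha = 0.05. fail to reject H0.

n_eff = 14, pos = 3, neg = 11, p = 0.057373, fail to reject H0.


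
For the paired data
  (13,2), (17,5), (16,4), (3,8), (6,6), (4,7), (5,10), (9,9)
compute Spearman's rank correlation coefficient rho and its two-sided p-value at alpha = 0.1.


Step 1: Rank x and y separately (midranks; no ties here).
rank(x): 13->6, 17->8, 16->7, 3->1, 6->4, 4->2, 5->3, 9->5
rank(y): 2->1, 5->3, 4->2, 8->6, 6->4, 7->5, 10->8, 9->7
Step 2: d_i = R_x(i) - R_y(i); compute d_i^2.
  (6-1)^2=25, (8-3)^2=25, (7-2)^2=25, (1-6)^2=25, (4-4)^2=0, (2-5)^2=9, (3-8)^2=25, (5-7)^2=4
sum(d^2) = 138.
Step 3: rho = 1 - 6*138 / (8*(8^2 - 1)) = 1 - 828/504 = -0.642857.
Step 4: Under H0, t = rho * sqrt((n-2)/(1-rho^2)) = -2.0557 ~ t(6).
Step 5: Two-sided p-value from the t-distribution with 6 df = 0.085559.
Step 6: alpha = 0.1. reject H0.

rho = -0.6429, p = 0.085559, reject H0 at alpha = 0.1.


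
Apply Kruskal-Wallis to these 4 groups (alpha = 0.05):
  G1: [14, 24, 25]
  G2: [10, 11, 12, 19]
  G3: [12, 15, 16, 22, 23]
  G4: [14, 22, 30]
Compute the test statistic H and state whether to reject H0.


Step 1: Combine all N = 15 observations and assign midranks.
sorted (value, group, rank): (10,G2,1), (11,G2,2), (12,G2,3.5), (12,G3,3.5), (14,G1,5.5), (14,G4,5.5), (15,G3,7), (16,G3,8), (19,G2,9), (22,G3,10.5), (22,G4,10.5), (23,G3,12), (24,G1,13), (25,G1,14), (30,G4,15)
Step 2: Sum ranks within each group.
R_1 = 32.5 (n_1 = 3)
R_2 = 15.5 (n_2 = 4)
R_3 = 41 (n_3 = 5)
R_4 = 31 (n_4 = 3)
Step 3: H = 12/(N(N+1)) * sum(R_i^2/n_i) - 3(N+1)
     = 12/(15*16) * (32.5^2/3 + 15.5^2/4 + 41^2/5 + 31^2/3) - 3*16
     = 0.050000 * 1068.68 - 48
     = 5.433958.
Step 4: Ties present; correction factor C = 1 - 18/(15^3 - 15) = 0.994643. Corrected H = 5.433958 / 0.994643 = 5.463226.
Step 5: Under H0, H ~ chi^2(3); p-value = 0.140855.
Step 6: alpha = 0.05. fail to reject H0.

H = 5.4632, df = 3, p = 0.140855, fail to reject H0.


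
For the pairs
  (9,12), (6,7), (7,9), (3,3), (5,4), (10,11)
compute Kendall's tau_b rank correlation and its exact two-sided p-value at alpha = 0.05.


Step 1: Enumerate the 15 unordered pairs (i,j) with i<j and classify each by sign(x_j-x_i) * sign(y_j-y_i).
  (1,2):dx=-3,dy=-5->C; (1,3):dx=-2,dy=-3->C; (1,4):dx=-6,dy=-9->C; (1,5):dx=-4,dy=-8->C
  (1,6):dx=+1,dy=-1->D; (2,3):dx=+1,dy=+2->C; (2,4):dx=-3,dy=-4->C; (2,5):dx=-1,dy=-3->C
  (2,6):dx=+4,dy=+4->C; (3,4):dx=-4,dy=-6->C; (3,5):dx=-2,dy=-5->C; (3,6):dx=+3,dy=+2->C
  (4,5):dx=+2,dy=+1->C; (4,6):dx=+7,dy=+8->C; (5,6):dx=+5,dy=+7->C
Step 2: C = 14, D = 1, total pairs = 15.
Step 3: tau = (C - D)/(n(n-1)/2) = (14 - 1)/15 = 0.866667.
Step 4: Exact two-sided p-value (enumerate n! = 720 permutations of y under H0): p = 0.016667.
Step 5: alpha = 0.05. reject H0.

tau_b = 0.8667 (C=14, D=1), p = 0.016667, reject H0.


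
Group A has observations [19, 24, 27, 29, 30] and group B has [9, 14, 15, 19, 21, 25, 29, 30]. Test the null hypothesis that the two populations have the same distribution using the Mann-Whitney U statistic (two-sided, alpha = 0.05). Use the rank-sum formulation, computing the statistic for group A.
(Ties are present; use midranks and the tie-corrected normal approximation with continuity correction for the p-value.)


Step 1: Combine and sort all 13 observations; assign midranks.
sorted (value, group): (9,Y), (14,Y), (15,Y), (19,X), (19,Y), (21,Y), (24,X), (25,Y), (27,X), (29,X), (29,Y), (30,X), (30,Y)
ranks: 9->1, 14->2, 15->3, 19->4.5, 19->4.5, 21->6, 24->7, 25->8, 27->9, 29->10.5, 29->10.5, 30->12.5, 30->12.5
Step 2: Rank sum for X: R1 = 4.5 + 7 + 9 + 10.5 + 12.5 = 43.5.
Step 3: U_X = R1 - n1(n1+1)/2 = 43.5 - 5*6/2 = 43.5 - 15 = 28.5.
       U_Y = n1*n2 - U_X = 40 - 28.5 = 11.5.
Step 4: Ties are present, so use the tie-corrected normal approximation (with continuity correction) for the p-value.
Step 5: p-value = 0.239620; compare to alpha = 0.05. fail to reject H0.

U_X = 28.5, p = 0.239620, fail to reject H0 at alpha = 0.05.


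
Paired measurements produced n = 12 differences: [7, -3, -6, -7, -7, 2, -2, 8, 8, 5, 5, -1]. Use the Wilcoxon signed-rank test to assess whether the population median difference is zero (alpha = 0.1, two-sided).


Step 1: Drop any zero differences (none here) and take |d_i|.
|d| = [7, 3, 6, 7, 7, 2, 2, 8, 8, 5, 5, 1]
Step 2: Midrank |d_i| (ties get averaged ranks).
ranks: |7|->9, |3|->4, |6|->7, |7|->9, |7|->9, |2|->2.5, |2|->2.5, |8|->11.5, |8|->11.5, |5|->5.5, |5|->5.5, |1|->1
Step 3: Attach original signs; sum ranks with positive sign and with negative sign.
W+ = 9 + 2.5 + 11.5 + 11.5 + 5.5 + 5.5 = 45.5
W- = 4 + 7 + 9 + 9 + 2.5 + 1 = 32.5
(Check: W+ + W- = 78 should equal n(n+1)/2 = 78.)
Step 4: Test statistic W = min(W+, W-) = 32.5.
Step 5: Ties in |d|, so use the tie-corrected normal approximation.
        E[W] = n(n+1)/4 = 12*13/4 = 39.
        Tie groups: |d|=2 (t=2), |d|=5 (t=2), |d|=7 (t=3), |d|=8 (t=2); sum(t^3 - t) = 42.
        Var[W] = n(n+1)(2n+1)/24 - sum(t^3-t)/48 = 3900/24 - 42/48 = 161.625.
        z = (W - E[W]) / sqrt(Var[W]) = (32.5 - 39) / 12.7132 = -0.5113.
        Two-sided p = 2*Phi(z) = 0.609155.
Step 6: alpha = 0.1. fail to reject H0.

W+ = 45.5, W- = 32.5, W = min = 32.5, p = 0.609155, fail to reject H0.


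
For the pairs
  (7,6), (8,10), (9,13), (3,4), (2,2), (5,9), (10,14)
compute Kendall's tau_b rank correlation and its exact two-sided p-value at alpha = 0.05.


Step 1: Enumerate the 21 unordered pairs (i,j) with i<j and classify each by sign(x_j-x_i) * sign(y_j-y_i).
  (1,2):dx=+1,dy=+4->C; (1,3):dx=+2,dy=+7->C; (1,4):dx=-4,dy=-2->C; (1,5):dx=-5,dy=-4->C
  (1,6):dx=-2,dy=+3->D; (1,7):dx=+3,dy=+8->C; (2,3):dx=+1,dy=+3->C; (2,4):dx=-5,dy=-6->C
  (2,5):dx=-6,dy=-8->C; (2,6):dx=-3,dy=-1->C; (2,7):dx=+2,dy=+4->C; (3,4):dx=-6,dy=-9->C
  (3,5):dx=-7,dy=-11->C; (3,6):dx=-4,dy=-4->C; (3,7):dx=+1,dy=+1->C; (4,5):dx=-1,dy=-2->C
  (4,6):dx=+2,dy=+5->C; (4,7):dx=+7,dy=+10->C; (5,6):dx=+3,dy=+7->C; (5,7):dx=+8,dy=+12->C
  (6,7):dx=+5,dy=+5->C
Step 2: C = 20, D = 1, total pairs = 21.
Step 3: tau = (C - D)/(n(n-1)/2) = (20 - 1)/21 = 0.904762.
Step 4: Exact two-sided p-value (enumerate n! = 5040 permutations of y under H0): p = 0.002778.
Step 5: alpha = 0.05. reject H0.

tau_b = 0.9048 (C=20, D=1), p = 0.002778, reject H0.


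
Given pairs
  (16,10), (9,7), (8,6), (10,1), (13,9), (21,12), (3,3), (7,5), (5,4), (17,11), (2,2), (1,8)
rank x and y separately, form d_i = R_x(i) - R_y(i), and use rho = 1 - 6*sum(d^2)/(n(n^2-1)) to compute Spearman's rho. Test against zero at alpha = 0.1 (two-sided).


Step 1: Rank x and y separately (midranks; no ties here).
rank(x): 16->10, 9->7, 8->6, 10->8, 13->9, 21->12, 3->3, 7->5, 5->4, 17->11, 2->2, 1->1
rank(y): 10->10, 7->7, 6->6, 1->1, 9->9, 12->12, 3->3, 5->5, 4->4, 11->11, 2->2, 8->8
Step 2: d_i = R_x(i) - R_y(i); compute d_i^2.
  (10-10)^2=0, (7-7)^2=0, (6-6)^2=0, (8-1)^2=49, (9-9)^2=0, (12-12)^2=0, (3-3)^2=0, (5-5)^2=0, (4-4)^2=0, (11-11)^2=0, (2-2)^2=0, (1-8)^2=49
sum(d^2) = 98.
Step 3: rho = 1 - 6*98 / (12*(12^2 - 1)) = 1 - 588/1716 = 0.657343.
Step 4: Under H0, t = rho * sqrt((n-2)/(1-rho^2)) = 2.7584 ~ t(10).
Step 5: Two-sided p-value from the t-distribution with 10 df = 0.020185.
Step 6: alpha = 0.1. reject H0.

rho = 0.6573, p = 0.020185, reject H0 at alpha = 0.1.


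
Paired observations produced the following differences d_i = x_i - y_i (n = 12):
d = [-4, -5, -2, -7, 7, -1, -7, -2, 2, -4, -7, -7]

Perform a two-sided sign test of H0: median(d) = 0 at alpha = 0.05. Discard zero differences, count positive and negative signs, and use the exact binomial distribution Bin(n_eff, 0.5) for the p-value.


Step 1: Discard zero differences. Original n = 12; n_eff = number of nonzero differences = 12.
Nonzero differences (with sign): -4, -5, -2, -7, +7, -1, -7, -2, +2, -4, -7, -7
Step 2: Count signs: positive = 2, negative = 10.
Step 3: Under H0: P(positive) = 0.5, so the number of positives S ~ Bin(12, 0.5).
Step 4: Two-sided exact p-value = sum of Bin(12,0.5) probabilities at or below the observed probability = 0.038574.
Step 5: alpha = 0.05. reject H0.

n_eff = 12, pos = 2, neg = 10, p = 0.038574, reject H0.


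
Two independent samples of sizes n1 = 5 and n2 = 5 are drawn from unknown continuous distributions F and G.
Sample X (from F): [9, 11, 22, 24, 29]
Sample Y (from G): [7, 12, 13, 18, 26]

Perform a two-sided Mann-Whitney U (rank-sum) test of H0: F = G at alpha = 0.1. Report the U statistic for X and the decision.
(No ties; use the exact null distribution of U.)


Step 1: Combine and sort all 10 observations; assign midranks.
sorted (value, group): (7,Y), (9,X), (11,X), (12,Y), (13,Y), (18,Y), (22,X), (24,X), (26,Y), (29,X)
ranks: 7->1, 9->2, 11->3, 12->4, 13->5, 18->6, 22->7, 24->8, 26->9, 29->10
Step 2: Rank sum for X: R1 = 2 + 3 + 7 + 8 + 10 = 30.
Step 3: U_X = R1 - n1(n1+1)/2 = 30 - 5*6/2 = 30 - 15 = 15.
       U_Y = n1*n2 - U_X = 25 - 15 = 10.
Step 4: No ties, so the exact null distribution of U (based on enumerating the C(10,5) = 252 equally likely rank assignments) gives the two-sided p-value.
Step 5: p-value = 0.690476; compare to alpha = 0.1. fail to reject H0.

U_X = 15, p = 0.690476, fail to reject H0 at alpha = 0.1.


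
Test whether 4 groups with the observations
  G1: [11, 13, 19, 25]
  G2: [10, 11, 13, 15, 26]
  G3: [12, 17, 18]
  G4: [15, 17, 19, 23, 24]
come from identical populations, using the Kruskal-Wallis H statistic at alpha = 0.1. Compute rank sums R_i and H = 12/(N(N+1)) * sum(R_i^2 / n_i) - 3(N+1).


Step 1: Combine all N = 17 observations and assign midranks.
sorted (value, group, rank): (10,G2,1), (11,G1,2.5), (11,G2,2.5), (12,G3,4), (13,G1,5.5), (13,G2,5.5), (15,G2,7.5), (15,G4,7.5), (17,G3,9.5), (17,G4,9.5), (18,G3,11), (19,G1,12.5), (19,G4,12.5), (23,G4,14), (24,G4,15), (25,G1,16), (26,G2,17)
Step 2: Sum ranks within each group.
R_1 = 36.5 (n_1 = 4)
R_2 = 33.5 (n_2 = 5)
R_3 = 24.5 (n_3 = 3)
R_4 = 58.5 (n_4 = 5)
Step 3: H = 12/(N(N+1)) * sum(R_i^2/n_i) - 3(N+1)
     = 12/(17*18) * (36.5^2/4 + 33.5^2/5 + 24.5^2/3 + 58.5^2/5) - 3*18
     = 0.039216 * 1442.05 - 54
     = 2.550817.
Step 4: Ties present; correction factor C = 1 - 30/(17^3 - 17) = 0.993873. Corrected H = 2.550817 / 0.993873 = 2.566543.
Step 5: Under H0, H ~ chi^2(3); p-value = 0.463385.
Step 6: alpha = 0.1. fail to reject H0.

H = 2.5665, df = 3, p = 0.463385, fail to reject H0.


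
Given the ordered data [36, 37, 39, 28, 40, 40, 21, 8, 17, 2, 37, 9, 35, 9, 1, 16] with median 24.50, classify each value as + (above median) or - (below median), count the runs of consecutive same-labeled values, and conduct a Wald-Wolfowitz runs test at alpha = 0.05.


Step 1: Compute median = 24.50; label A = above, B = below.
Labels in order: AAAAAABBBBABABBB  (n_A = 8, n_B = 8)
Step 2: Count runs R = 6.
Step 3: Under H0 (random ordering), E[R] = 2*n_A*n_B/(n_A+n_B) + 1 = 2*8*8/16 + 1 = 9.0000.
        Var[R] = 2*n_A*n_B*(2*n_A*n_B - n_A - n_B) / ((n_A+n_B)^2 * (n_A+n_B-1)) = 14336/3840 = 3.7333.
        SD[R] = 1.9322.
Step 4: Continuity-corrected z = (R + 0.5 - E[R]) / SD[R] = (6 + 0.5 - 9.0000) / 1.9322 = -1.2939.
Step 5: Two-sided p-value via normal approximation = 2*(1 - Phi(|z|)) = 0.195709.
Step 6: alpha = 0.05. fail to reject H0.

R = 6, z = -1.2939, p = 0.195709, fail to reject H0.


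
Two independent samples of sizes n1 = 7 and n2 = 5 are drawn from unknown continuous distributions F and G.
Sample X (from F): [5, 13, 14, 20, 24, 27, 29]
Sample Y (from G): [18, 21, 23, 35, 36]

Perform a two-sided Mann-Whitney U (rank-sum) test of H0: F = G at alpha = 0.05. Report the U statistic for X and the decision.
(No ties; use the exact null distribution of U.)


Step 1: Combine and sort all 12 observations; assign midranks.
sorted (value, group): (5,X), (13,X), (14,X), (18,Y), (20,X), (21,Y), (23,Y), (24,X), (27,X), (29,X), (35,Y), (36,Y)
ranks: 5->1, 13->2, 14->3, 18->4, 20->5, 21->6, 23->7, 24->8, 27->9, 29->10, 35->11, 36->12
Step 2: Rank sum for X: R1 = 1 + 2 + 3 + 5 + 8 + 9 + 10 = 38.
Step 3: U_X = R1 - n1(n1+1)/2 = 38 - 7*8/2 = 38 - 28 = 10.
       U_Y = n1*n2 - U_X = 35 - 10 = 25.
Step 4: No ties, so the exact null distribution of U (based on enumerating the C(12,7) = 792 equally likely rank assignments) gives the two-sided p-value.
Step 5: p-value = 0.267677; compare to alpha = 0.05. fail to reject H0.

U_X = 10, p = 0.267677, fail to reject H0 at alpha = 0.05.


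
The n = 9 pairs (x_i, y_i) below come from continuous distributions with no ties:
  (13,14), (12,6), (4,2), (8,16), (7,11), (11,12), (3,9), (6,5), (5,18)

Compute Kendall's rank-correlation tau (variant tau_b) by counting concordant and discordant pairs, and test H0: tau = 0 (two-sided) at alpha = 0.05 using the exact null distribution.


Step 1: Enumerate the 36 unordered pairs (i,j) with i<j and classify each by sign(x_j-x_i) * sign(y_j-y_i).
  (1,2):dx=-1,dy=-8->C; (1,3):dx=-9,dy=-12->C; (1,4):dx=-5,dy=+2->D; (1,5):dx=-6,dy=-3->C
  (1,6):dx=-2,dy=-2->C; (1,7):dx=-10,dy=-5->C; (1,8):dx=-7,dy=-9->C; (1,9):dx=-8,dy=+4->D
  (2,3):dx=-8,dy=-4->C; (2,4):dx=-4,dy=+10->D; (2,5):dx=-5,dy=+5->D; (2,6):dx=-1,dy=+6->D
  (2,7):dx=-9,dy=+3->D; (2,8):dx=-6,dy=-1->C; (2,9):dx=-7,dy=+12->D; (3,4):dx=+4,dy=+14->C
  (3,5):dx=+3,dy=+9->C; (3,6):dx=+7,dy=+10->C; (3,7):dx=-1,dy=+7->D; (3,8):dx=+2,dy=+3->C
  (3,9):dx=+1,dy=+16->C; (4,5):dx=-1,dy=-5->C; (4,6):dx=+3,dy=-4->D; (4,7):dx=-5,dy=-7->C
  (4,8):dx=-2,dy=-11->C; (4,9):dx=-3,dy=+2->D; (5,6):dx=+4,dy=+1->C; (5,7):dx=-4,dy=-2->C
  (5,8):dx=-1,dy=-6->C; (5,9):dx=-2,dy=+7->D; (6,7):dx=-8,dy=-3->C; (6,8):dx=-5,dy=-7->C
  (6,9):dx=-6,dy=+6->D; (7,8):dx=+3,dy=-4->D; (7,9):dx=+2,dy=+9->C; (8,9):dx=-1,dy=+13->D
Step 2: C = 22, D = 14, total pairs = 36.
Step 3: tau = (C - D)/(n(n-1)/2) = (22 - 14)/36 = 0.222222.
Step 4: Exact two-sided p-value (enumerate n! = 362880 permutations of y under H0): p = 0.476709.
Step 5: alpha = 0.05. fail to reject H0.

tau_b = 0.2222 (C=22, D=14), p = 0.476709, fail to reject H0.


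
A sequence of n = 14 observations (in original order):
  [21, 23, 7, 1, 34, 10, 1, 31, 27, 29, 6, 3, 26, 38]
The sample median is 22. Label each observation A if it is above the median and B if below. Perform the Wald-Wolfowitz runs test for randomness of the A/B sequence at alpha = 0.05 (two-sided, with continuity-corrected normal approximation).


Step 1: Compute median = 22; label A = above, B = below.
Labels in order: BABBABBAAABBAA  (n_A = 7, n_B = 7)
Step 2: Count runs R = 8.
Step 3: Under H0 (random ordering), E[R] = 2*n_A*n_B/(n_A+n_B) + 1 = 2*7*7/14 + 1 = 8.0000.
        Var[R] = 2*n_A*n_B*(2*n_A*n_B - n_A - n_B) / ((n_A+n_B)^2 * (n_A+n_B-1)) = 8232/2548 = 3.2308.
        SD[R] = 1.7974.
Step 4: R = E[R], so z = 0 with no continuity correction.
Step 5: Two-sided p-value via normal approximation = 2*(1 - Phi(|z|)) = 1.000000.
Step 6: alpha = 0.05. fail to reject H0.

R = 8, z = 0.0000, p = 1.000000, fail to reject H0.


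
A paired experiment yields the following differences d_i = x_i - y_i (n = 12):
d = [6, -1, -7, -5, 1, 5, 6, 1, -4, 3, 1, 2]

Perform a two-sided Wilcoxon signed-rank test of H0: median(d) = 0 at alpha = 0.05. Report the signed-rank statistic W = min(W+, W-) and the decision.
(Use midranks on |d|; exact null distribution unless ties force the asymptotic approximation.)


Step 1: Drop any zero differences (none here) and take |d_i|.
|d| = [6, 1, 7, 5, 1, 5, 6, 1, 4, 3, 1, 2]
Step 2: Midrank |d_i| (ties get averaged ranks).
ranks: |6|->10.5, |1|->2.5, |7|->12, |5|->8.5, |1|->2.5, |5|->8.5, |6|->10.5, |1|->2.5, |4|->7, |3|->6, |1|->2.5, |2|->5
Step 3: Attach original signs; sum ranks with positive sign and with negative sign.
W+ = 10.5 + 2.5 + 8.5 + 10.5 + 2.5 + 6 + 2.5 + 5 = 48
W- = 2.5 + 12 + 8.5 + 7 = 30
(Check: W+ + W- = 78 should equal n(n+1)/2 = 78.)
Step 4: Test statistic W = min(W+, W-) = 30.
Step 5: Ties in |d|, so use the tie-corrected normal approximation.
        E[W] = n(n+1)/4 = 12*13/4 = 39.
        Tie groups: |d|=1 (t=4), |d|=5 (t=2), |d|=6 (t=2); sum(t^3 - t) = 72.
        Var[W] = n(n+1)(2n+1)/24 - sum(t^3-t)/48 = 3900/24 - 72/48 = 161.
        z = (W - E[W]) / sqrt(Var[W]) = (30 - 39) / 12.6886 = -0.7093.
        Two-sided p = 2*Phi(z) = 0.478139.
Step 6: alpha = 0.05. fail to reject H0.

W+ = 48, W- = 30, W = min = 30, p = 0.478139, fail to reject H0.


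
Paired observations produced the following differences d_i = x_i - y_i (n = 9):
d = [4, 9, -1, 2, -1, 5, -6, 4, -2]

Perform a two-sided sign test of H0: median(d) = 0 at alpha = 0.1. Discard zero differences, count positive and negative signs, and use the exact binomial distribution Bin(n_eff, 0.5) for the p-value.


Step 1: Discard zero differences. Original n = 9; n_eff = number of nonzero differences = 9.
Nonzero differences (with sign): +4, +9, -1, +2, -1, +5, -6, +4, -2
Step 2: Count signs: positive = 5, negative = 4.
Step 3: Under H0: P(positive) = 0.5, so the number of positives S ~ Bin(9, 0.5).
Step 4: Two-sided exact p-value = sum of Bin(9,0.5) probabilities at or below the observed probability = 1.000000.
Step 5: alpha = 0.1. fail to reject H0.

n_eff = 9, pos = 5, neg = 4, p = 1.000000, fail to reject H0.


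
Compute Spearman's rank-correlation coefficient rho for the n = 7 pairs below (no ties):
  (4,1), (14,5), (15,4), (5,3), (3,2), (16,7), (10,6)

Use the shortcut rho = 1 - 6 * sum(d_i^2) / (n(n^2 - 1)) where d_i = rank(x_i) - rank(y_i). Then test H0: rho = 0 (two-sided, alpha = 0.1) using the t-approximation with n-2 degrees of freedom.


Step 1: Rank x and y separately (midranks; no ties here).
rank(x): 4->2, 14->5, 15->6, 5->3, 3->1, 16->7, 10->4
rank(y): 1->1, 5->5, 4->4, 3->3, 2->2, 7->7, 6->6
Step 2: d_i = R_x(i) - R_y(i); compute d_i^2.
  (2-1)^2=1, (5-5)^2=0, (6-4)^2=4, (3-3)^2=0, (1-2)^2=1, (7-7)^2=0, (4-6)^2=4
sum(d^2) = 10.
Step 3: rho = 1 - 6*10 / (7*(7^2 - 1)) = 1 - 60/336 = 0.821429.
Step 4: Under H0, t = rho * sqrt((n-2)/(1-rho^2)) = 3.2206 ~ t(5).
Step 5: Two-sided p-value from the t-distribution with 5 df = 0.023449.
Step 6: alpha = 0.1. reject H0.

rho = 0.8214, p = 0.023449, reject H0 at alpha = 0.1.


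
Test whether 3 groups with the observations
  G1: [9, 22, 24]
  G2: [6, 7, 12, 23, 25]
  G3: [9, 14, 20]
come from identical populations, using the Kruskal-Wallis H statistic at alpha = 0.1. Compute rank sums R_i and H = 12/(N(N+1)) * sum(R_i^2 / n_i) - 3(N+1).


Step 1: Combine all N = 11 observations and assign midranks.
sorted (value, group, rank): (6,G2,1), (7,G2,2), (9,G1,3.5), (9,G3,3.5), (12,G2,5), (14,G3,6), (20,G3,7), (22,G1,8), (23,G2,9), (24,G1,10), (25,G2,11)
Step 2: Sum ranks within each group.
R_1 = 21.5 (n_1 = 3)
R_2 = 28 (n_2 = 5)
R_3 = 16.5 (n_3 = 3)
Step 3: H = 12/(N(N+1)) * sum(R_i^2/n_i) - 3(N+1)
     = 12/(11*12) * (21.5^2/3 + 28^2/5 + 16.5^2/3) - 3*12
     = 0.090909 * 401.633 - 36
     = 0.512121.
Step 4: Ties present; correction factor C = 1 - 6/(11^3 - 11) = 0.995455. Corrected H = 0.512121 / 0.995455 = 0.514460.
Step 5: Under H0, H ~ chi^2(2); p-value = 0.773190.
Step 6: alpha = 0.1. fail to reject H0.

H = 0.5145, df = 2, p = 0.773190, fail to reject H0.


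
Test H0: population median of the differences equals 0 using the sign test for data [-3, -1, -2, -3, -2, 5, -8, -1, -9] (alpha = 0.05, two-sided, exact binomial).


Step 1: Discard zero differences. Original n = 9; n_eff = number of nonzero differences = 9.
Nonzero differences (with sign): -3, -1, -2, -3, -2, +5, -8, -1, -9
Step 2: Count signs: positive = 1, negative = 8.
Step 3: Under H0: P(positive) = 0.5, so the number of positives S ~ Bin(9, 0.5).
Step 4: Two-sided exact p-value = sum of Bin(9,0.5) probabilities at or below the observed probability = 0.039062.
Step 5: alpha = 0.05. reject H0.

n_eff = 9, pos = 1, neg = 8, p = 0.039062, reject H0.


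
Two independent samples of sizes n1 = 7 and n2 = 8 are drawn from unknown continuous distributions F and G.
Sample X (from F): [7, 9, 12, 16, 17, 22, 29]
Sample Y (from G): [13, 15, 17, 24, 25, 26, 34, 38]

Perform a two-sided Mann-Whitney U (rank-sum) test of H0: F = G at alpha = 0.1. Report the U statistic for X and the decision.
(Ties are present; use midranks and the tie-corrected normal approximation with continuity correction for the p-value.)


Step 1: Combine and sort all 15 observations; assign midranks.
sorted (value, group): (7,X), (9,X), (12,X), (13,Y), (15,Y), (16,X), (17,X), (17,Y), (22,X), (24,Y), (25,Y), (26,Y), (29,X), (34,Y), (38,Y)
ranks: 7->1, 9->2, 12->3, 13->4, 15->5, 16->6, 17->7.5, 17->7.5, 22->9, 24->10, 25->11, 26->12, 29->13, 34->14, 38->15
Step 2: Rank sum for X: R1 = 1 + 2 + 3 + 6 + 7.5 + 9 + 13 = 41.5.
Step 3: U_X = R1 - n1(n1+1)/2 = 41.5 - 7*8/2 = 41.5 - 28 = 13.5.
       U_Y = n1*n2 - U_X = 56 - 13.5 = 42.5.
Step 4: Ties are present, so use the tie-corrected normal approximation (with continuity correction) for the p-value.
Step 5: p-value = 0.104882; compare to alpha = 0.1. fail to reject H0.

U_X = 13.5, p = 0.104882, fail to reject H0 at alpha = 0.1.


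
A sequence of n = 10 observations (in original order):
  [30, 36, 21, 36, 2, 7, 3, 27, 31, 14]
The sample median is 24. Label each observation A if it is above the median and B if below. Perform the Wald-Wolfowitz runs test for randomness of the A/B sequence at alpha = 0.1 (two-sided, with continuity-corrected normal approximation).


Step 1: Compute median = 24; label A = above, B = below.
Labels in order: AABABBBAAB  (n_A = 5, n_B = 5)
Step 2: Count runs R = 6.
Step 3: Under H0 (random ordering), E[R] = 2*n_A*n_B/(n_A+n_B) + 1 = 2*5*5/10 + 1 = 6.0000.
        Var[R] = 2*n_A*n_B*(2*n_A*n_B - n_A - n_B) / ((n_A+n_B)^2 * (n_A+n_B-1)) = 2000/900 = 2.2222.
        SD[R] = 1.4907.
Step 4: R = E[R], so z = 0 with no continuity correction.
Step 5: Two-sided p-value via normal approximation = 2*(1 - Phi(|z|)) = 1.000000.
Step 6: alpha = 0.1. fail to reject H0.

R = 6, z = 0.0000, p = 1.000000, fail to reject H0.


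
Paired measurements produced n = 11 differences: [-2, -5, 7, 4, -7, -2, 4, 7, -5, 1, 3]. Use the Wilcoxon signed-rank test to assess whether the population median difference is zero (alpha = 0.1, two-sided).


Step 1: Drop any zero differences (none here) and take |d_i|.
|d| = [2, 5, 7, 4, 7, 2, 4, 7, 5, 1, 3]
Step 2: Midrank |d_i| (ties get averaged ranks).
ranks: |2|->2.5, |5|->7.5, |7|->10, |4|->5.5, |7|->10, |2|->2.5, |4|->5.5, |7|->10, |5|->7.5, |1|->1, |3|->4
Step 3: Attach original signs; sum ranks with positive sign and with negative sign.
W+ = 10 + 5.5 + 5.5 + 10 + 1 + 4 = 36
W- = 2.5 + 7.5 + 10 + 2.5 + 7.5 = 30
(Check: W+ + W- = 66 should equal n(n+1)/2 = 66.)
Step 4: Test statistic W = min(W+, W-) = 30.
Step 5: Ties in |d|, so use the tie-corrected normal approximation.
        E[W] = n(n+1)/4 = 11*12/4 = 33.
        Tie groups: |d|=2 (t=2), |d|=4 (t=2), |d|=5 (t=2), |d|=7 (t=3); sum(t^3 - t) = 42.
        Var[W] = n(n+1)(2n+1)/24 - sum(t^3-t)/48 = 3036/24 - 42/48 = 125.625.
        z = (W - E[W]) / sqrt(Var[W]) = (30 - 33) / 11.2083 = -0.2677.
        Two-sided p = 2*Phi(z) = 0.788961.
Step 6: alpha = 0.1. fail to reject H0.

W+ = 36, W- = 30, W = min = 30, p = 0.788961, fail to reject H0.


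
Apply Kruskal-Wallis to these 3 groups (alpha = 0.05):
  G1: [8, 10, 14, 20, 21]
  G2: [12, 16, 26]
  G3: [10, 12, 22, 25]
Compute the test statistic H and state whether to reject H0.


Step 1: Combine all N = 12 observations and assign midranks.
sorted (value, group, rank): (8,G1,1), (10,G1,2.5), (10,G3,2.5), (12,G2,4.5), (12,G3,4.5), (14,G1,6), (16,G2,7), (20,G1,8), (21,G1,9), (22,G3,10), (25,G3,11), (26,G2,12)
Step 2: Sum ranks within each group.
R_1 = 26.5 (n_1 = 5)
R_2 = 23.5 (n_2 = 3)
R_3 = 28 (n_3 = 4)
Step 3: H = 12/(N(N+1)) * sum(R_i^2/n_i) - 3(N+1)
     = 12/(12*13) * (26.5^2/5 + 23.5^2/3 + 28^2/4) - 3*13
     = 0.076923 * 520.533 - 39
     = 1.041026.
Step 4: Ties present; correction factor C = 1 - 12/(12^3 - 12) = 0.993007. Corrected H = 1.041026 / 0.993007 = 1.048357.
Step 5: Under H0, H ~ chi^2(2); p-value = 0.592042.
Step 6: alpha = 0.05. fail to reject H0.

H = 1.0484, df = 2, p = 0.592042, fail to reject H0.


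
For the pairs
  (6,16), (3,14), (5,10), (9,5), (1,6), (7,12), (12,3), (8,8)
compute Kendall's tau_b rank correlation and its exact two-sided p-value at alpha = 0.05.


Step 1: Enumerate the 28 unordered pairs (i,j) with i<j and classify each by sign(x_j-x_i) * sign(y_j-y_i).
  (1,2):dx=-3,dy=-2->C; (1,3):dx=-1,dy=-6->C; (1,4):dx=+3,dy=-11->D; (1,5):dx=-5,dy=-10->C
  (1,6):dx=+1,dy=-4->D; (1,7):dx=+6,dy=-13->D; (1,8):dx=+2,dy=-8->D; (2,3):dx=+2,dy=-4->D
  (2,4):dx=+6,dy=-9->D; (2,5):dx=-2,dy=-8->C; (2,6):dx=+4,dy=-2->D; (2,7):dx=+9,dy=-11->D
  (2,8):dx=+5,dy=-6->D; (3,4):dx=+4,dy=-5->D; (3,5):dx=-4,dy=-4->C; (3,6):dx=+2,dy=+2->C
  (3,7):dx=+7,dy=-7->D; (3,8):dx=+3,dy=-2->D; (4,5):dx=-8,dy=+1->D; (4,6):dx=-2,dy=+7->D
  (4,7):dx=+3,dy=-2->D; (4,8):dx=-1,dy=+3->D; (5,6):dx=+6,dy=+6->C; (5,7):dx=+11,dy=-3->D
  (5,8):dx=+7,dy=+2->C; (6,7):dx=+5,dy=-9->D; (6,8):dx=+1,dy=-4->D; (7,8):dx=-4,dy=+5->D
Step 2: C = 8, D = 20, total pairs = 28.
Step 3: tau = (C - D)/(n(n-1)/2) = (8 - 20)/28 = -0.428571.
Step 4: Exact two-sided p-value (enumerate n! = 40320 permutations of y under H0): p = 0.178869.
Step 5: alpha = 0.05. fail to reject H0.

tau_b = -0.4286 (C=8, D=20), p = 0.178869, fail to reject H0.


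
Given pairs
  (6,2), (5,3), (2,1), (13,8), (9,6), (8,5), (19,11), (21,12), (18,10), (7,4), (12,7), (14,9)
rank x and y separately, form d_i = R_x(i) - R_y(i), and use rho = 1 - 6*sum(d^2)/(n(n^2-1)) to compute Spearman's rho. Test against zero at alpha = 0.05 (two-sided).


Step 1: Rank x and y separately (midranks; no ties here).
rank(x): 6->3, 5->2, 2->1, 13->8, 9->6, 8->5, 19->11, 21->12, 18->10, 7->4, 12->7, 14->9
rank(y): 2->2, 3->3, 1->1, 8->8, 6->6, 5->5, 11->11, 12->12, 10->10, 4->4, 7->7, 9->9
Step 2: d_i = R_x(i) - R_y(i); compute d_i^2.
  (3-2)^2=1, (2-3)^2=1, (1-1)^2=0, (8-8)^2=0, (6-6)^2=0, (5-5)^2=0, (11-11)^2=0, (12-12)^2=0, (10-10)^2=0, (4-4)^2=0, (7-7)^2=0, (9-9)^2=0
sum(d^2) = 2.
Step 3: rho = 1 - 6*2 / (12*(12^2 - 1)) = 1 - 12/1716 = 0.993007.
Step 4: Under H0, t = rho * sqrt((n-2)/(1-rho^2)) = 26.5990 ~ t(10).
Step 5: Two-sided p-value from the t-distribution with 10 df = 0.000000.
Step 6: alpha = 0.05. reject H0.

rho = 0.9930, p = 0.000000, reject H0 at alpha = 0.05.


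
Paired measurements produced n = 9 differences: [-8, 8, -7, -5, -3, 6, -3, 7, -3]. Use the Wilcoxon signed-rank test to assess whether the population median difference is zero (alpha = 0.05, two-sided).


Step 1: Drop any zero differences (none here) and take |d_i|.
|d| = [8, 8, 7, 5, 3, 6, 3, 7, 3]
Step 2: Midrank |d_i| (ties get averaged ranks).
ranks: |8|->8.5, |8|->8.5, |7|->6.5, |5|->4, |3|->2, |6|->5, |3|->2, |7|->6.5, |3|->2
Step 3: Attach original signs; sum ranks with positive sign and with negative sign.
W+ = 8.5 + 5 + 6.5 = 20
W- = 8.5 + 6.5 + 4 + 2 + 2 + 2 = 25
(Check: W+ + W- = 45 should equal n(n+1)/2 = 45.)
Step 4: Test statistic W = min(W+, W-) = 20.
Step 5: Ties in |d|, so use the tie-corrected normal approximation.
        E[W] = n(n+1)/4 = 9*10/4 = 22.5.
        Tie groups: |d|=3 (t=3), |d|=7 (t=2), |d|=8 (t=2); sum(t^3 - t) = 36.
        Var[W] = n(n+1)(2n+1)/24 - sum(t^3-t)/48 = 1710/24 - 36/48 = 70.5.
        z = (W - E[W]) / sqrt(Var[W]) = (20 - 22.5) / 8.3964 = -0.2977.
        Two-sided p = 2*Phi(z) = 0.765897.
Step 6: alpha = 0.05. fail to reject H0.

W+ = 20, W- = 25, W = min = 20, p = 0.765897, fail to reject H0.


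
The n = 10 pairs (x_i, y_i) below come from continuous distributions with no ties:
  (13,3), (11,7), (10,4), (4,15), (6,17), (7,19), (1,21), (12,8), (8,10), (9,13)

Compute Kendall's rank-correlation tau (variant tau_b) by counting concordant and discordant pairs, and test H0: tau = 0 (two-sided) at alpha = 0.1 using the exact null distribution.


Step 1: Enumerate the 45 unordered pairs (i,j) with i<j and classify each by sign(x_j-x_i) * sign(y_j-y_i).
  (1,2):dx=-2,dy=+4->D; (1,3):dx=-3,dy=+1->D; (1,4):dx=-9,dy=+12->D; (1,5):dx=-7,dy=+14->D
  (1,6):dx=-6,dy=+16->D; (1,7):dx=-12,dy=+18->D; (1,8):dx=-1,dy=+5->D; (1,9):dx=-5,dy=+7->D
  (1,10):dx=-4,dy=+10->D; (2,3):dx=-1,dy=-3->C; (2,4):dx=-7,dy=+8->D; (2,5):dx=-5,dy=+10->D
  (2,6):dx=-4,dy=+12->D; (2,7):dx=-10,dy=+14->D; (2,8):dx=+1,dy=+1->C; (2,9):dx=-3,dy=+3->D
  (2,10):dx=-2,dy=+6->D; (3,4):dx=-6,dy=+11->D; (3,5):dx=-4,dy=+13->D; (3,6):dx=-3,dy=+15->D
  (3,7):dx=-9,dy=+17->D; (3,8):dx=+2,dy=+4->C; (3,9):dx=-2,dy=+6->D; (3,10):dx=-1,dy=+9->D
  (4,5):dx=+2,dy=+2->C; (4,6):dx=+3,dy=+4->C; (4,7):dx=-3,dy=+6->D; (4,8):dx=+8,dy=-7->D
  (4,9):dx=+4,dy=-5->D; (4,10):dx=+5,dy=-2->D; (5,6):dx=+1,dy=+2->C; (5,7):dx=-5,dy=+4->D
  (5,8):dx=+6,dy=-9->D; (5,9):dx=+2,dy=-7->D; (5,10):dx=+3,dy=-4->D; (6,7):dx=-6,dy=+2->D
  (6,8):dx=+5,dy=-11->D; (6,9):dx=+1,dy=-9->D; (6,10):dx=+2,dy=-6->D; (7,8):dx=+11,dy=-13->D
  (7,9):dx=+7,dy=-11->D; (7,10):dx=+8,dy=-8->D; (8,9):dx=-4,dy=+2->D; (8,10):dx=-3,dy=+5->D
  (9,10):dx=+1,dy=+3->C
Step 2: C = 7, D = 38, total pairs = 45.
Step 3: tau = (C - D)/(n(n-1)/2) = (7 - 38)/45 = -0.688889.
Step 4: Exact two-sided p-value (enumerate n! = 3628800 permutations of y under H0): p = 0.004687.
Step 5: alpha = 0.1. reject H0.

tau_b = -0.6889 (C=7, D=38), p = 0.004687, reject H0.


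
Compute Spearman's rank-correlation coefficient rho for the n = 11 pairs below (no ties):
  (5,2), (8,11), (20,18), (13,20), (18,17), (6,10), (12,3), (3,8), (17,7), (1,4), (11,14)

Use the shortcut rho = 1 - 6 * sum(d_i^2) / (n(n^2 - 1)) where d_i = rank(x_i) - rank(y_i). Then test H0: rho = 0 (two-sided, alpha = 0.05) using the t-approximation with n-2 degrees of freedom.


Step 1: Rank x and y separately (midranks; no ties here).
rank(x): 5->3, 8->5, 20->11, 13->8, 18->10, 6->4, 12->7, 3->2, 17->9, 1->1, 11->6
rank(y): 2->1, 11->7, 18->10, 20->11, 17->9, 10->6, 3->2, 8->5, 7->4, 4->3, 14->8
Step 2: d_i = R_x(i) - R_y(i); compute d_i^2.
  (3-1)^2=4, (5-7)^2=4, (11-10)^2=1, (8-11)^2=9, (10-9)^2=1, (4-6)^2=4, (7-2)^2=25, (2-5)^2=9, (9-4)^2=25, (1-3)^2=4, (6-8)^2=4
sum(d^2) = 90.
Step 3: rho = 1 - 6*90 / (11*(11^2 - 1)) = 1 - 540/1320 = 0.590909.
Step 4: Under H0, t = rho * sqrt((n-2)/(1-rho^2)) = 2.1974 ~ t(9).
Step 5: Two-sided p-value from the t-distribution with 9 df = 0.055576.
Step 6: alpha = 0.05. fail to reject H0.

rho = 0.5909, p = 0.055576, fail to reject H0 at alpha = 0.05.


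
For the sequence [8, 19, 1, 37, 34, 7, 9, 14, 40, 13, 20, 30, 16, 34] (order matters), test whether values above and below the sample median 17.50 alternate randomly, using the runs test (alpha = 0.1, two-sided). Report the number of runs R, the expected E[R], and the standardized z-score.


Step 1: Compute median = 17.50; label A = above, B = below.
Labels in order: BABAABBBABAABA  (n_A = 7, n_B = 7)
Step 2: Count runs R = 10.
Step 3: Under H0 (random ordering), E[R] = 2*n_A*n_B/(n_A+n_B) + 1 = 2*7*7/14 + 1 = 8.0000.
        Var[R] = 2*n_A*n_B*(2*n_A*n_B - n_A - n_B) / ((n_A+n_B)^2 * (n_A+n_B-1)) = 8232/2548 = 3.2308.
        SD[R] = 1.7974.
Step 4: Continuity-corrected z = (R - 0.5 - E[R]) / SD[R] = (10 - 0.5 - 8.0000) / 1.7974 = 0.8345.
Step 5: Two-sided p-value via normal approximation = 2*(1 - Phi(|z|)) = 0.403986.
Step 6: alpha = 0.1. fail to reject H0.

R = 10, z = 0.8345, p = 0.403986, fail to reject H0.


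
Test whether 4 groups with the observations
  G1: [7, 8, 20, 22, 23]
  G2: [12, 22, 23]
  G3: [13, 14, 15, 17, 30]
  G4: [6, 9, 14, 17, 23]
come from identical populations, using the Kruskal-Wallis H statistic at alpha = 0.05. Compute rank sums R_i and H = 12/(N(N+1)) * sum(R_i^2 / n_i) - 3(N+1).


Step 1: Combine all N = 18 observations and assign midranks.
sorted (value, group, rank): (6,G4,1), (7,G1,2), (8,G1,3), (9,G4,4), (12,G2,5), (13,G3,6), (14,G3,7.5), (14,G4,7.5), (15,G3,9), (17,G3,10.5), (17,G4,10.5), (20,G1,12), (22,G1,13.5), (22,G2,13.5), (23,G1,16), (23,G2,16), (23,G4,16), (30,G3,18)
Step 2: Sum ranks within each group.
R_1 = 46.5 (n_1 = 5)
R_2 = 34.5 (n_2 = 3)
R_3 = 51 (n_3 = 5)
R_4 = 39 (n_4 = 5)
Step 3: H = 12/(N(N+1)) * sum(R_i^2/n_i) - 3(N+1)
     = 12/(18*19) * (46.5^2/5 + 34.5^2/3 + 51^2/5 + 39^2/5) - 3*19
     = 0.035088 * 1653.6 - 57
     = 1.021053.
Step 4: Ties present; correction factor C = 1 - 42/(18^3 - 18) = 0.992776. Corrected H = 1.021053 / 0.992776 = 1.028482.
Step 5: Under H0, H ~ chi^2(3); p-value = 0.794361.
Step 6: alpha = 0.05. fail to reject H0.

H = 1.0285, df = 3, p = 0.794361, fail to reject H0.


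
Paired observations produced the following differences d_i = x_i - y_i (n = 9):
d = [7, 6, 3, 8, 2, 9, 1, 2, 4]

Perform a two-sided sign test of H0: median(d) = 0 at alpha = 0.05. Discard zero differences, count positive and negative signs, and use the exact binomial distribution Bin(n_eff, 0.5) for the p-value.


Step 1: Discard zero differences. Original n = 9; n_eff = number of nonzero differences = 9.
Nonzero differences (with sign): +7, +6, +3, +8, +2, +9, +1, +2, +4
Step 2: Count signs: positive = 9, negative = 0.
Step 3: Under H0: P(positive) = 0.5, so the number of positives S ~ Bin(9, 0.5).
Step 4: Two-sided exact p-value = sum of Bin(9,0.5) probabilities at or below the observed probability = 0.003906.
Step 5: alpha = 0.05. reject H0.

n_eff = 9, pos = 9, neg = 0, p = 0.003906, reject H0.


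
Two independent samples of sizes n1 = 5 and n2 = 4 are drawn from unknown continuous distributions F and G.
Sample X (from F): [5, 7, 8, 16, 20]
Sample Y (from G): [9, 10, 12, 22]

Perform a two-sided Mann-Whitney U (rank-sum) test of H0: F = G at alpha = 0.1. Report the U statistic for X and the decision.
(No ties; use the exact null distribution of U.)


Step 1: Combine and sort all 9 observations; assign midranks.
sorted (value, group): (5,X), (7,X), (8,X), (9,Y), (10,Y), (12,Y), (16,X), (20,X), (22,Y)
ranks: 5->1, 7->2, 8->3, 9->4, 10->5, 12->6, 16->7, 20->8, 22->9
Step 2: Rank sum for X: R1 = 1 + 2 + 3 + 7 + 8 = 21.
Step 3: U_X = R1 - n1(n1+1)/2 = 21 - 5*6/2 = 21 - 15 = 6.
       U_Y = n1*n2 - U_X = 20 - 6 = 14.
Step 4: No ties, so the exact null distribution of U (based on enumerating the C(9,5) = 126 equally likely rank assignments) gives the two-sided p-value.
Step 5: p-value = 0.412698; compare to alpha = 0.1. fail to reject H0.

U_X = 6, p = 0.412698, fail to reject H0 at alpha = 0.1.


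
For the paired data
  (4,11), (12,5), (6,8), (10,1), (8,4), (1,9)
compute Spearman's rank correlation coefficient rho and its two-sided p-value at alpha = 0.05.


Step 1: Rank x and y separately (midranks; no ties here).
rank(x): 4->2, 12->6, 6->3, 10->5, 8->4, 1->1
rank(y): 11->6, 5->3, 8->4, 1->1, 4->2, 9->5
Step 2: d_i = R_x(i) - R_y(i); compute d_i^2.
  (2-6)^2=16, (6-3)^2=9, (3-4)^2=1, (5-1)^2=16, (4-2)^2=4, (1-5)^2=16
sum(d^2) = 62.
Step 3: rho = 1 - 6*62 / (6*(6^2 - 1)) = 1 - 372/210 = -0.771429.
Step 4: Under H0, t = rho * sqrt((n-2)/(1-rho^2)) = -2.4247 ~ t(4).
Step 5: Two-sided p-value from the t-distribution with 4 df = 0.072397.
Step 6: alpha = 0.05. fail to reject H0.

rho = -0.7714, p = 0.072397, fail to reject H0 at alpha = 0.05.


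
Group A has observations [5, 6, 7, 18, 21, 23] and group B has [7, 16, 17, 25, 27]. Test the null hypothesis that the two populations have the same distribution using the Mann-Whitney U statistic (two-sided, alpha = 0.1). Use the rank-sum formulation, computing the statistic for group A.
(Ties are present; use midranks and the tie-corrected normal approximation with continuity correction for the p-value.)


Step 1: Combine and sort all 11 observations; assign midranks.
sorted (value, group): (5,X), (6,X), (7,X), (7,Y), (16,Y), (17,Y), (18,X), (21,X), (23,X), (25,Y), (27,Y)
ranks: 5->1, 6->2, 7->3.5, 7->3.5, 16->5, 17->6, 18->7, 21->8, 23->9, 25->10, 27->11
Step 2: Rank sum for X: R1 = 1 + 2 + 3.5 + 7 + 8 + 9 = 30.5.
Step 3: U_X = R1 - n1(n1+1)/2 = 30.5 - 6*7/2 = 30.5 - 21 = 9.5.
       U_Y = n1*n2 - U_X = 30 - 9.5 = 20.5.
Step 4: Ties are present, so use the tie-corrected normal approximation (with continuity correction) for the p-value.
Step 5: p-value = 0.360216; compare to alpha = 0.1. fail to reject H0.

U_X = 9.5, p = 0.360216, fail to reject H0 at alpha = 0.1.
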